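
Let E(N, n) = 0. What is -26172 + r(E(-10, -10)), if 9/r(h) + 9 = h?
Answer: -26173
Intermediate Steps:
r(h) = 9/(-9 + h)
-26172 + r(E(-10, -10)) = -26172 + 9/(-9 + 0) = -26172 + 9/(-9) = -26172 + 9*(-⅑) = -26172 - 1 = -26173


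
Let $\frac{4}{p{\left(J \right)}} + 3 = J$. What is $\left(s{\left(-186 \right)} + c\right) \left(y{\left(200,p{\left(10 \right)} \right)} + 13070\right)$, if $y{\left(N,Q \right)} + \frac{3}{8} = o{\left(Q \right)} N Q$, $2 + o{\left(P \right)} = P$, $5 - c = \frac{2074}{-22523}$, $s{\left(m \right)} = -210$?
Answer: $- \frac{23349350555313}{8829016} \approx -2.6446 \cdot 10^{6}$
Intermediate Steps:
$c = \frac{114689}{22523}$ ($c = 5 - \frac{2074}{-22523} = 5 - 2074 \left(- \frac{1}{22523}\right) = 5 - - \frac{2074}{22523} = 5 + \frac{2074}{22523} = \frac{114689}{22523} \approx 5.0921$)
$p{\left(J \right)} = \frac{4}{-3 + J}$
$o{\left(P \right)} = -2 + P$
$y{\left(N,Q \right)} = - \frac{3}{8} + N Q \left(-2 + Q\right)$ ($y{\left(N,Q \right)} = - \frac{3}{8} + \left(-2 + Q\right) N Q = - \frac{3}{8} + N \left(-2 + Q\right) Q = - \frac{3}{8} + N Q \left(-2 + Q\right)$)
$\left(s{\left(-186 \right)} + c\right) \left(y{\left(200,p{\left(10 \right)} \right)} + 13070\right) = \left(-210 + \frac{114689}{22523}\right) \left(\left(- \frac{3}{8} + 200 \frac{4}{-3 + 10} \left(-2 + \frac{4}{-3 + 10}\right)\right) + 13070\right) = - \frac{4615141 \left(\left(- \frac{3}{8} + 200 \cdot \frac{4}{7} \left(-2 + \frac{4}{7}\right)\right) + 13070\right)}{22523} = - \frac{4615141 \left(\left(- \frac{3}{8} + 200 \cdot \frac{4}{7} \left(- \frac{10}{7}\right)\right) + 13070\right)}{22523} = - \frac{4615141 \left(\left(- \frac{3}{8} - \frac{8000}{49}\right) + 13070\right)}{22523} = - \frac{4615141 \left(- \frac{64147}{392} + 13070\right)}{22523} = \left(- \frac{4615141}{22523}\right) \frac{5059293}{392} = - \frac{23349350555313}{8829016}$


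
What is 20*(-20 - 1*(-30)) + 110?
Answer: 310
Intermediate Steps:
20*(-20 - 1*(-30)) + 110 = 20*(-20 + 30) + 110 = 20*10 + 110 = 200 + 110 = 310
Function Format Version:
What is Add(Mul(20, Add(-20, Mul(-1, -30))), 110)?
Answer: 310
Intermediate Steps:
Add(Mul(20, Add(-20, Mul(-1, -30))), 110) = Add(Mul(20, Add(-20, 30)), 110) = Add(Mul(20, 10), 110) = Add(200, 110) = 310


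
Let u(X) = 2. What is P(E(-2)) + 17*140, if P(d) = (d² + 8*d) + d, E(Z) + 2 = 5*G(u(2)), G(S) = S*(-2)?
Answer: 2666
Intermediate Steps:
G(S) = -2*S
E(Z) = -22 (E(Z) = -2 + 5*(-2*2) = -2 + 5*(-4) = -2 - 20 = -22)
P(d) = d² + 9*d
P(E(-2)) + 17*140 = -22*(9 - 22) + 17*140 = -22*(-13) + 2380 = 286 + 2380 = 2666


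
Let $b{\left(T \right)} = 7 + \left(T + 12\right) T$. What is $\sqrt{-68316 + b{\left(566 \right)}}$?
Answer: $\sqrt{258839} \approx 508.76$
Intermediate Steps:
$b{\left(T \right)} = 7 + T \left(12 + T\right)$ ($b{\left(T \right)} = 7 + \left(12 + T\right) T = 7 + T \left(12 + T\right)$)
$\sqrt{-68316 + b{\left(566 \right)}} = \sqrt{-68316 + \left(7 + 566^{2} + 12 \cdot 566\right)} = \sqrt{-68316 + \left(7 + 320356 + 6792\right)} = \sqrt{-68316 + 327155} = \sqrt{258839}$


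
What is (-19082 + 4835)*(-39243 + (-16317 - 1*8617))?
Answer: 914329719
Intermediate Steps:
(-19082 + 4835)*(-39243 + (-16317 - 1*8617)) = -14247*(-39243 + (-16317 - 8617)) = -14247*(-39243 - 24934) = -14247*(-64177) = 914329719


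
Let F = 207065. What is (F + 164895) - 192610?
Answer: 179350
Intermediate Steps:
(F + 164895) - 192610 = (207065 + 164895) - 192610 = 371960 - 192610 = 179350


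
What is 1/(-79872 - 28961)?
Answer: -1/108833 ≈ -9.1884e-6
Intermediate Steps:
1/(-79872 - 28961) = 1/(-108833) = -1/108833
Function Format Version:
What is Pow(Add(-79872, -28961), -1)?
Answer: Rational(-1, 108833) ≈ -9.1884e-6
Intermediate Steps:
Pow(Add(-79872, -28961), -1) = Pow(-108833, -1) = Rational(-1, 108833)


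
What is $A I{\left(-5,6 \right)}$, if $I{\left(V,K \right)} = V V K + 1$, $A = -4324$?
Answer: $-652924$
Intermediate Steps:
$I{\left(V,K \right)} = 1 + K V^{2}$ ($I{\left(V,K \right)} = V^{2} K + 1 = K V^{2} + 1 = 1 + K V^{2}$)
$A I{\left(-5,6 \right)} = - 4324 \left(1 + 6 \left(-5\right)^{2}\right) = - 4324 \left(1 + 6 \cdot 25\right) = - 4324 \left(1 + 150\right) = \left(-4324\right) 151 = -652924$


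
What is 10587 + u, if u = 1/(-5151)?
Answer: 54533636/5151 ≈ 10587.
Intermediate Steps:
u = -1/5151 ≈ -0.00019414
10587 + u = 10587 - 1/5151 = 54533636/5151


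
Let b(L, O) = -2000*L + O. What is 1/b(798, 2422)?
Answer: -1/1593578 ≈ -6.2752e-7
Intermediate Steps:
b(L, O) = O - 2000*L
1/b(798, 2422) = 1/(2422 - 2000*798) = 1/(2422 - 1596000) = 1/(-1593578) = -1/1593578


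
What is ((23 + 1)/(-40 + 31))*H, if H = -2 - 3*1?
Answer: 40/3 ≈ 13.333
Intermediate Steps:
H = -5 (H = -2 - 3 = -5)
((23 + 1)/(-40 + 31))*H = ((23 + 1)/(-40 + 31))*(-5) = (24/(-9))*(-5) = (24*(-⅑))*(-5) = -8/3*(-5) = 40/3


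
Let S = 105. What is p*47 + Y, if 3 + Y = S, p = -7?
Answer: -227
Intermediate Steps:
Y = 102 (Y = -3 + 105 = 102)
p*47 + Y = -7*47 + 102 = -329 + 102 = -227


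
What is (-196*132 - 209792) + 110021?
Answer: -125643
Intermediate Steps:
(-196*132 - 209792) + 110021 = (-25872 - 209792) + 110021 = -235664 + 110021 = -125643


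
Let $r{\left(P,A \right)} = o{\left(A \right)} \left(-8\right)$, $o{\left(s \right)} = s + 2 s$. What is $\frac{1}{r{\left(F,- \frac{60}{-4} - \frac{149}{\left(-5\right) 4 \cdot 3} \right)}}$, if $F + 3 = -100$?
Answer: $- \frac{5}{2098} \approx -0.0023832$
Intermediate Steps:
$o{\left(s \right)} = 3 s$
$F = -103$ ($F = -3 - 100 = -103$)
$r{\left(P,A \right)} = - 24 A$ ($r{\left(P,A \right)} = 3 A \left(-8\right) = - 24 A$)
$\frac{1}{r{\left(F,- \frac{60}{-4} - \frac{149}{\left(-5\right) 4 \cdot 3} \right)}} = \frac{1}{\left(-24\right) \left(- \frac{60}{-4} - \frac{149}{\left(-5\right) 4 \cdot 3}\right)} = \frac{1}{\left(-24\right) \left(\left(-60\right) \left(- \frac{1}{4}\right) - \frac{149}{\left(-20\right) 3}\right)} = \frac{1}{\left(-24\right) \left(15 - \frac{149}{-60}\right)} = \frac{1}{\left(-24\right) \left(15 - - \frac{149}{60}\right)} = \frac{1}{\left(-24\right) \left(15 + \frac{149}{60}\right)} = \frac{1}{\left(-24\right) \frac{1049}{60}} = \frac{1}{- \frac{2098}{5}} = - \frac{5}{2098}$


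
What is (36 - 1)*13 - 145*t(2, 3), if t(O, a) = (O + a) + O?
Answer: -560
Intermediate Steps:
t(O, a) = a + 2*O
(36 - 1)*13 - 145*t(2, 3) = (36 - 1)*13 - 145*(3 + 2*2) = 35*13 - 145*(3 + 4) = 455 - 145*7 = 455 - 1*1015 = 455 - 1015 = -560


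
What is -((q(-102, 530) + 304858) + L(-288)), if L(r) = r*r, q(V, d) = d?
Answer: -388332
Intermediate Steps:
L(r) = r²
-((q(-102, 530) + 304858) + L(-288)) = -((530 + 304858) + (-288)²) = -(305388 + 82944) = -1*388332 = -388332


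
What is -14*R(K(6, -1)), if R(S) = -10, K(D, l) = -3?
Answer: 140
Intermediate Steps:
-14*R(K(6, -1)) = -14*(-10) = 140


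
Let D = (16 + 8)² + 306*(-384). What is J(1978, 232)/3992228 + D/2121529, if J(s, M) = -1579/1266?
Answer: -590976246143635/10722548385390792 ≈ -0.055115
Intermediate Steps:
D = -116928 (D = 24² - 117504 = 576 - 117504 = -116928)
J(s, M) = -1579/1266 (J(s, M) = -1579*1/1266 = -1579/1266)
J(1978, 232)/3992228 + D/2121529 = -1579/1266/3992228 - 116928/2121529 = -1579/1266*1/3992228 - 116928*1/2121529 = -1579/5054160648 - 116928/2121529 = -590976246143635/10722548385390792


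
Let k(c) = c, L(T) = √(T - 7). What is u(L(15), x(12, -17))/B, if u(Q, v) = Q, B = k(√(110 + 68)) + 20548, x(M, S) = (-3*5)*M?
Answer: -2*√89/211110063 + 20548*√2/211110063 ≈ 0.00013756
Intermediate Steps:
x(M, S) = -15*M
L(T) = √(-7 + T)
B = 20548 + √178 (B = √(110 + 68) + 20548 = √178 + 20548 = 20548 + √178 ≈ 20561.)
u(L(15), x(12, -17))/B = √(-7 + 15)/(20548 + √178) = √8/(20548 + √178) = (2*√2)/(20548 + √178) = 2*√2/(20548 + √178)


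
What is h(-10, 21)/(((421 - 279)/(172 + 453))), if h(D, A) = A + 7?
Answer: 8750/71 ≈ 123.24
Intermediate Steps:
h(D, A) = 7 + A
h(-10, 21)/(((421 - 279)/(172 + 453))) = (7 + 21)/(((421 - 279)/(172 + 453))) = 28/((142/625)) = 28/((142*(1/625))) = 28/(142/625) = 28*(625/142) = 8750/71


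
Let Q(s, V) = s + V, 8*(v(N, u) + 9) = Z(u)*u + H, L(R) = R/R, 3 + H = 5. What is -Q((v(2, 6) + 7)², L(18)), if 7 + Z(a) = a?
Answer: -29/4 ≈ -7.2500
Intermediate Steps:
Z(a) = -7 + a
H = 2 (H = -3 + 5 = 2)
L(R) = 1
v(N, u) = -35/4 + u*(-7 + u)/8 (v(N, u) = -9 + ((-7 + u)*u + 2)/8 = -9 + (u*(-7 + u) + 2)/8 = -9 + (2 + u*(-7 + u))/8 = -9 + (¼ + u*(-7 + u)/8) = -35/4 + u*(-7 + u)/8)
Q(s, V) = V + s
-Q((v(2, 6) + 7)², L(18)) = -(1 + ((-35/4 + (⅛)*6*(-7 + 6)) + 7)²) = -(1 + ((-35/4 + (⅛)*6*(-1)) + 7)²) = -(1 + ((-35/4 - ¾) + 7)²) = -(1 + (-19/2 + 7)²) = -(1 + (-5/2)²) = -(1 + 25/4) = -1*29/4 = -29/4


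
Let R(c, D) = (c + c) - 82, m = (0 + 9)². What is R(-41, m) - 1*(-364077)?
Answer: 363913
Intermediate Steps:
m = 81 (m = 9² = 81)
R(c, D) = -82 + 2*c (R(c, D) = 2*c - 82 = -82 + 2*c)
R(-41, m) - 1*(-364077) = (-82 + 2*(-41)) - 1*(-364077) = (-82 - 82) + 364077 = -164 + 364077 = 363913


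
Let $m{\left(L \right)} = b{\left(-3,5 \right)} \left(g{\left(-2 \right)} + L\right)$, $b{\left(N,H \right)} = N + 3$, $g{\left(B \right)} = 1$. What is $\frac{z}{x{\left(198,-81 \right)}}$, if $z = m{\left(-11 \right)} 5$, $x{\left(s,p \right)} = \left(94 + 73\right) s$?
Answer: $0$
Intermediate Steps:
$b{\left(N,H \right)} = 3 + N$
$m{\left(L \right)} = 0$ ($m{\left(L \right)} = \left(3 - 3\right) \left(1 + L\right) = 0 \left(1 + L\right) = 0$)
$x{\left(s,p \right)} = 167 s$
$z = 0$ ($z = 0 \cdot 5 = 0$)
$\frac{z}{x{\left(198,-81 \right)}} = \frac{0}{167 \cdot 198} = \frac{0}{33066} = 0 \cdot \frac{1}{33066} = 0$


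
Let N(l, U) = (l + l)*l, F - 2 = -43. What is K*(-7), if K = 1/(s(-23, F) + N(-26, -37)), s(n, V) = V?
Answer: -7/1311 ≈ -0.0053394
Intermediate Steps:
F = -41 (F = 2 - 43 = -41)
N(l, U) = 2*l² (N(l, U) = (2*l)*l = 2*l²)
K = 1/1311 (K = 1/(-41 + 2*(-26)²) = 1/(-41 + 2*676) = 1/(-41 + 1352) = 1/1311 ≈ 0.00076278)
K*(-7) = (1/1311)*(-7) = -7/1311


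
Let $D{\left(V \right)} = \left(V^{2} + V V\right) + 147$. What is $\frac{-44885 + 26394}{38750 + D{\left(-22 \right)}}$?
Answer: $- \frac{18491}{39865} \approx -0.46384$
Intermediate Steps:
$D{\left(V \right)} = 147 + 2 V^{2}$ ($D{\left(V \right)} = \left(V^{2} + V^{2}\right) + 147 = 2 V^{2} + 147 = 147 + 2 V^{2}$)
$\frac{-44885 + 26394}{38750 + D{\left(-22 \right)}} = \frac{-44885 + 26394}{38750 + \left(147 + 2 \left(-22\right)^{2}\right)} = - \frac{18491}{38750 + \left(147 + 2 \cdot 484\right)} = - \frac{18491}{38750 + \left(147 + 968\right)} = - \frac{18491}{38750 + 1115} = - \frac{18491}{39865}$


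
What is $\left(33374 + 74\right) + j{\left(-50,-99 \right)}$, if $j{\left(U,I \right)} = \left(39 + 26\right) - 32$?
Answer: $33481$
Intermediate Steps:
$j{\left(U,I \right)} = 33$ ($j{\left(U,I \right)} = 65 - 32 = 33$)
$\left(33374 + 74\right) + j{\left(-50,-99 \right)} = \left(33374 + 74\right) + 33 = 33448 + 33 = 33481$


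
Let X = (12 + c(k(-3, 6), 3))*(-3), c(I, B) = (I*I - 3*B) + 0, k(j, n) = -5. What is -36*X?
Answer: 3024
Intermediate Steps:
c(I, B) = I² - 3*B (c(I, B) = (I² - 3*B) + 0 = I² - 3*B)
X = -84 (X = (12 + ((-5)² - 3*3))*(-3) = (12 + (25 - 9))*(-3) = (12 + 16)*(-3) = 28*(-3) = -84)
-36*X = -36*(-84) = 3024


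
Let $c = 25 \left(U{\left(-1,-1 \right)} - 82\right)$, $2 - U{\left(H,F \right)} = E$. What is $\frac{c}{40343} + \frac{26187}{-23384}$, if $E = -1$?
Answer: $- \frac{1102645541}{943380712} \approx -1.1688$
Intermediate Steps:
$U{\left(H,F \right)} = 3$ ($U{\left(H,F \right)} = 2 - -1 = 2 + 1 = 3$)
$c = -1975$ ($c = 25 \left(3 - 82\right) = 25 \left(-79\right) = -1975$)
$\frac{c}{40343} + \frac{26187}{-23384} = - \frac{1975}{40343} + \frac{26187}{-23384} = \left(-1975\right) \frac{1}{40343} + 26187 \left(- \frac{1}{23384}\right) = - \frac{1975}{40343} - \frac{26187}{23384} = - \frac{1102645541}{943380712}$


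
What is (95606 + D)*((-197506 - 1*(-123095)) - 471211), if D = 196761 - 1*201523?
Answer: -49566484968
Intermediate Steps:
D = -4762 (D = 196761 - 201523 = -4762)
(95606 + D)*((-197506 - 1*(-123095)) - 471211) = (95606 - 4762)*((-197506 - 1*(-123095)) - 471211) = 90844*((-197506 + 123095) - 471211) = 90844*(-74411 - 471211) = 90844*(-545622) = -49566484968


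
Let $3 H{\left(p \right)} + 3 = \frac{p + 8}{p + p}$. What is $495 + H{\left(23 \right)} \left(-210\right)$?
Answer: $\frac{15130}{23} \approx 657.83$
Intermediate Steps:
$H{\left(p \right)} = -1 + \frac{8 + p}{6 p}$ ($H{\left(p \right)} = -1 + \frac{\left(p + 8\right) \frac{1}{p + p}}{3} = -1 + \frac{\left(8 + p\right) \frac{1}{2 p}}{3} = -1 + \frac{\frac{1}{2} \frac{1}{p} \left(8 + p\right)}{3} = -1 + \frac{8 + p}{6 p}$)
$495 + H{\left(23 \right)} \left(-210\right) = 495 + \frac{8 - 115}{6 \cdot 23} \left(-210\right) = 495 + \frac{1}{6} \cdot \frac{1}{23} \left(8 - 115\right) \left(-210\right) = 495 + \frac{1}{6} \cdot \frac{1}{23} \left(-107\right) \left(-210\right) = 495 - - \frac{3745}{23} = 495 + \frac{3745}{23} = \frac{15130}{23}$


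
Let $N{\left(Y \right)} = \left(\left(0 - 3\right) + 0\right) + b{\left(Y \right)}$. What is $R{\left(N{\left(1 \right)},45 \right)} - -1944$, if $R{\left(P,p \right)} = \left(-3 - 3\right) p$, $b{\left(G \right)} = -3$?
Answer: $1674$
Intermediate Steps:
$N{\left(Y \right)} = -6$ ($N{\left(Y \right)} = \left(\left(0 - 3\right) + 0\right) - 3 = \left(-3 + 0\right) - 3 = -3 - 3 = -6$)
$R{\left(P,p \right)} = - 6 p$
$R{\left(N{\left(1 \right)},45 \right)} - -1944 = \left(-6\right) 45 - -1944 = -270 + 1944 = 1674$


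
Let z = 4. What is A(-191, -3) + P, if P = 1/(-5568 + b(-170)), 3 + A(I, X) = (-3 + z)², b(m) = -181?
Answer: -11499/5749 ≈ -2.0002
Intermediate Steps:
A(I, X) = -2 (A(I, X) = -3 + (-3 + 4)² = -3 + 1² = -3 + 1 = -2)
P = -1/5749 (P = 1/(-5568 - 181) = 1/(-5749) = -1/5749 ≈ -0.00017394)
A(-191, -3) + P = -2 - 1/5749 = -11499/5749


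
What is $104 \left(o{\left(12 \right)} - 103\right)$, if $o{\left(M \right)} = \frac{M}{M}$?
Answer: $-10608$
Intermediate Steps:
$o{\left(M \right)} = 1$
$104 \left(o{\left(12 \right)} - 103\right) = 104 \left(1 - 103\right) = 104 \left(-102\right) = -10608$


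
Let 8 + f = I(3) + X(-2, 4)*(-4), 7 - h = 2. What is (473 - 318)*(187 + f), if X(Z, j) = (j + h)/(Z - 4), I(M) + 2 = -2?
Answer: 28055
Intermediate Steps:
h = 5 (h = 7 - 1*2 = 7 - 2 = 5)
I(M) = -4 (I(M) = -2 - 2 = -4)
X(Z, j) = (5 + j)/(-4 + Z) (X(Z, j) = (j + 5)/(Z - 4) = (5 + j)/(-4 + Z))
f = -6 (f = -8 + (-4 + ((5 + 4)/(-4 - 2))*(-4)) = -8 + (-4 + (9/(-6))*(-4)) = -8 + (-4 - ⅙*9*(-4)) = -8 + (-4 - 3/2*(-4)) = -8 + (-4 + 6) = -8 + 2 = -6)
(473 - 318)*(187 + f) = (473 - 318)*(187 - 6) = 155*181 = 28055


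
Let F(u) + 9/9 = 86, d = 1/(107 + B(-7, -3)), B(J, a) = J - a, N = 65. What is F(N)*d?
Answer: 85/103 ≈ 0.82524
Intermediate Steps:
d = 1/103 (d = 1/(107 + (-7 - 1*(-3))) = 1/(107 + (-7 + 3)) = 1/(107 - 4) = 1/103 ≈ 0.0097087)
F(u) = 85 (F(u) = -1 + 86 = 85)
F(N)*d = 85*(1/103) = 85/103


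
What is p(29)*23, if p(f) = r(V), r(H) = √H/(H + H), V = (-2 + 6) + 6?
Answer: 23*√10/20 ≈ 3.6366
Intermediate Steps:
V = 10 (V = 4 + 6 = 10)
r(H) = 1/(2*√H) (r(H) = √H/((2*H)) = (1/(2*H))*√H = 1/(2*√H))
p(f) = √10/20 (p(f) = 1/(2*√10) = (√10/10)/2 = √10/20)
p(29)*23 = (√10/20)*23 = 23*√10/20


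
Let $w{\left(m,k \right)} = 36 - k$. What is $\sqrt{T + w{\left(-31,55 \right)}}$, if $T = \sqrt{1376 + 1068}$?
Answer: $\sqrt{-19 + 2 \sqrt{611}} \approx 5.517$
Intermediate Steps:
$T = 2 \sqrt{611}$ ($T = \sqrt{2444} = 2 \sqrt{611} \approx 49.437$)
$\sqrt{T + w{\left(-31,55 \right)}} = \sqrt{2 \sqrt{611} + \left(36 - 55\right)} = \sqrt{2 \sqrt{611} - 19} = \sqrt{-19 + 2 \sqrt{611}}$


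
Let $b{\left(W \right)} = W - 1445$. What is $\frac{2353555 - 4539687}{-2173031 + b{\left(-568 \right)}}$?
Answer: $\frac{546533}{543761} \approx 1.0051$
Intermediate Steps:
$b{\left(W \right)} = -1445 + W$
$\frac{2353555 - 4539687}{-2173031 + b{\left(-568 \right)}} = \frac{2353555 - 4539687}{-2173031 - 2013} = - \frac{2186132}{-2173031 - 2013} = - \frac{2186132}{-2175044} = \left(-2186132\right) \left(- \frac{1}{2175044}\right) = \frac{546533}{543761}$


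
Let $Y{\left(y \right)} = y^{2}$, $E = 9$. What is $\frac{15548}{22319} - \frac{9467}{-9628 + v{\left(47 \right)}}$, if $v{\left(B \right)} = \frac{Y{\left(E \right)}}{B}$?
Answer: $\frac{16965276111}{10097896765} \approx 1.6801$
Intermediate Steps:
$v{\left(B \right)} = \frac{81}{B}$ ($v{\left(B \right)} = \frac{9^{2}}{B} = \frac{81}{B}$)
$\frac{15548}{22319} - \frac{9467}{-9628 + v{\left(47 \right)}} = \frac{15548}{22319} - \frac{9467}{-9628 + \frac{81}{47}} = \frac{15548}{22319} - \frac{9467}{- \frac{452435}{47}} = \frac{15548}{22319} - - \frac{444949}{452435} = \frac{15548}{22319} + \frac{444949}{452435} = \frac{16965276111}{10097896765}$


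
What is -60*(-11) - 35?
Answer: 625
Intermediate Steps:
-60*(-11) - 35 = 660 - 35 = 625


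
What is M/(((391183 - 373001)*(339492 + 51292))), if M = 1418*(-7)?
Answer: -4963/3552617344 ≈ -1.3970e-6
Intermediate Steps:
M = -9926
M/(((391183 - 373001)*(339492 + 51292))) = -9926*1/((339492 + 51292)*(391183 - 373001)) = -9926/(18182*390784) = -9926/7105234688 = -9926*1/7105234688 = -4963/3552617344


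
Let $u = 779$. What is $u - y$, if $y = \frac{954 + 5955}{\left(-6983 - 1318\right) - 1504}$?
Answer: $\frac{7645004}{9805} \approx 779.71$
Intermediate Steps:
$y = - \frac{6909}{9805}$ ($y = \frac{6909}{-8301 - 1504} = \frac{6909}{-9805} = 6909 \left(- \frac{1}{9805}\right) = - \frac{6909}{9805} \approx -0.70464$)
$u - y = 779 - - \frac{6909}{9805} = 779 + \frac{6909}{9805} = \frac{7645004}{9805}$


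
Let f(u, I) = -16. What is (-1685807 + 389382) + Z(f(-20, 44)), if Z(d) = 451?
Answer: -1295974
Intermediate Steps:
(-1685807 + 389382) + Z(f(-20, 44)) = (-1685807 + 389382) + 451 = -1296425 + 451 = -1295974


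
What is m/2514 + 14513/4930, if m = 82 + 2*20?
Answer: 18543571/6197010 ≈ 2.9923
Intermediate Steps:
m = 122 (m = 82 + 40 = 122)
m/2514 + 14513/4930 = 122/2514 + 14513/4930 = 122*(1/2514) + 14513*(1/4930) = 61/1257 + 14513/4930 = 18543571/6197010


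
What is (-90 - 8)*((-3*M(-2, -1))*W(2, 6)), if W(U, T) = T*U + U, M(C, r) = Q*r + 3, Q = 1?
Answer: 8232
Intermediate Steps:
M(C, r) = 3 + r (M(C, r) = 1*r + 3 = r + 3 = 3 + r)
W(U, T) = U + T*U
(-90 - 8)*((-3*M(-2, -1))*W(2, 6)) = (-90 - 8)*((-3*(3 - 1))*(2*(1 + 6))) = -98*(-3*2)*2*7 = -(-588)*14 = -98*(-84) = 8232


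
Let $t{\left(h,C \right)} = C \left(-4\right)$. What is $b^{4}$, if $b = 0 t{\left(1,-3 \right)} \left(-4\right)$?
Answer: $0$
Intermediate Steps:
$t{\left(h,C \right)} = - 4 C$
$b = 0$ ($b = 0 \left(\left(-4\right) \left(-3\right)\right) \left(-4\right) = 0 \cdot 12 \left(-4\right) = 0 \left(-4\right) = 0$)
$b^{4} = 0^{4} = 0$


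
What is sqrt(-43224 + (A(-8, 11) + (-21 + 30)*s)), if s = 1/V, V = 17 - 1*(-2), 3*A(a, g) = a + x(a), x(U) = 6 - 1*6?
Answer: I*sqrt(140441901)/57 ≈ 207.91*I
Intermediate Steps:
x(U) = 0 (x(U) = 6 - 6 = 0)
A(a, g) = a/3 (A(a, g) = (a + 0)/3 = a/3)
V = 19 (V = 17 + 2 = 19)
s = 1/19 ≈ 0.052632
sqrt(-43224 + (A(-8, 11) + (-21 + 30)*s)) = sqrt(-43224 + ((1/3)*(-8) + (-21 + 30)*(1/19))) = sqrt(-43224 + (-8/3 + 9*(1/19))) = sqrt(-43224 + (-8/3 + 9/19)) = sqrt(-43224 - 125/57) = sqrt(-2463893/57) = I*sqrt(140441901)/57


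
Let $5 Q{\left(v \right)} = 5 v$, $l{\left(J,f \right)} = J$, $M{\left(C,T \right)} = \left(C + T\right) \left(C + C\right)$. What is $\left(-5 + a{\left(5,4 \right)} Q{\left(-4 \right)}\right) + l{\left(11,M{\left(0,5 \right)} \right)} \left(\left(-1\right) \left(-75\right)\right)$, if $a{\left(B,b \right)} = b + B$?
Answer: $784$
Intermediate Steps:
$M{\left(C,T \right)} = 2 C \left(C + T\right)$ ($M{\left(C,T \right)} = \left(C + T\right) 2 C = 2 C \left(C + T\right)$)
$Q{\left(v \right)} = v$ ($Q{\left(v \right)} = \frac{5 v}{5} = v$)
$a{\left(B,b \right)} = B + b$
$\left(-5 + a{\left(5,4 \right)} Q{\left(-4 \right)}\right) + l{\left(11,M{\left(0,5 \right)} \right)} \left(\left(-1\right) \left(-75\right)\right) = \left(-5 + \left(5 + 4\right) \left(-4\right)\right) + 11 \left(\left(-1\right) \left(-75\right)\right) = \left(-5 + 9 \left(-4\right)\right) + 11 \cdot 75 = \left(-5 - 36\right) + 825 = -41 + 825 = 784$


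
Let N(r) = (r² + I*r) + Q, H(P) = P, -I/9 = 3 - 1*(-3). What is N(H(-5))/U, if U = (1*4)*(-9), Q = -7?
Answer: -8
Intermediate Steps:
I = -54 (I = -9*(3 - 1*(-3)) = -9*(3 + 3) = -9*6 = -54)
N(r) = -7 + r² - 54*r (N(r) = (r² - 54*r) - 7 = -7 + r² - 54*r)
U = -36 (U = 4*(-9) = -36)
N(H(-5))/U = (-7 + (-5)² - 54*(-5))/(-36) = (-7 + 25 + 270)*(-1/36) = 288*(-1/36) = -8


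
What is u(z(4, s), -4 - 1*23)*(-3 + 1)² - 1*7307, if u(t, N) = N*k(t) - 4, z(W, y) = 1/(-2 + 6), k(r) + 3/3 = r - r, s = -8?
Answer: -7215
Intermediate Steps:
k(r) = -1 (k(r) = -1 + (r - r) = -1 + 0 = -1)
z(W, y) = ¼ (z(W, y) = 1/4 = ¼)
u(t, N) = -4 - N (u(t, N) = N*(-1) - 4 = -N - 4 = -4 - N)
u(z(4, s), -4 - 1*23)*(-3 + 1)² - 1*7307 = (-4 - (-4 - 1*23))*(-3 + 1)² - 1*7307 = (-4 - (-4 - 23))*(-2)² - 7307 = (-4 - 1*(-27))*4 - 7307 = (-4 + 27)*4 - 7307 = 23*4 - 7307 = 92 - 7307 = -7215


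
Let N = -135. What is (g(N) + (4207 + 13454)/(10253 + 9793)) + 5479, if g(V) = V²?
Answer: 158396015/6682 ≈ 23705.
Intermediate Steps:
(g(N) + (4207 + 13454)/(10253 + 9793)) + 5479 = ((-135)² + (4207 + 13454)/(10253 + 9793)) + 5479 = (18225 + 17661/20046) + 5479 = (18225 + 17661*(1/20046)) + 5479 = (18225 + 5887/6682) + 5479 = 121785337/6682 + 5479 = 158396015/6682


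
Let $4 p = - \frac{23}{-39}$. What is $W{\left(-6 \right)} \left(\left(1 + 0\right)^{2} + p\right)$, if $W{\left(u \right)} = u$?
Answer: $- \frac{179}{26} \approx -6.8846$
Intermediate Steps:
$p = \frac{23}{156}$ ($p = \frac{\left(-23\right) \frac{1}{-39}}{4} = \frac{\left(-23\right) \left(- \frac{1}{39}\right)}{4} = \frac{1}{4} \cdot \frac{23}{39} = \frac{23}{156} \approx 0.14744$)
$W{\left(-6 \right)} \left(\left(1 + 0\right)^{2} + p\right) = - 6 \left(\left(1 + 0\right)^{2} + \frac{23}{156}\right) = - 6 \left(1^{2} + \frac{23}{156}\right) = - 6 \left(1 + \frac{23}{156}\right) = \left(-6\right) \frac{179}{156} = - \frac{179}{26}$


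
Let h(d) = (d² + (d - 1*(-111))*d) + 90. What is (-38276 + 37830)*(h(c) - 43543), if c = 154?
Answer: -9398558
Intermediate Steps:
h(d) = 90 + d² + d*(111 + d) (h(d) = (d² + (d + 111)*d) + 90 = (d² + (111 + d)*d) + 90 = (d² + d*(111 + d)) + 90 = 90 + d² + d*(111 + d))
(-38276 + 37830)*(h(c) - 43543) = (-38276 + 37830)*((90 + 2*154² + 111*154) - 43543) = -446*((90 + 2*23716 + 17094) - 43543) = -446*((90 + 47432 + 17094) - 43543) = -446*(64616 - 43543) = -446*21073 = -9398558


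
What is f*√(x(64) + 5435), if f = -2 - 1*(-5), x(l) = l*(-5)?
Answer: 3*√5115 ≈ 214.56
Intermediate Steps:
x(l) = -5*l
f = 3 (f = -2 + 5 = 3)
f*√(x(64) + 5435) = 3*√(-5*64 + 5435) = 3*√(-320 + 5435) = 3*√5115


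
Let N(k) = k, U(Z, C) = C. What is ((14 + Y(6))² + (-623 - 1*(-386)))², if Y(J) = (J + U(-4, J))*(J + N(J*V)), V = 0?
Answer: 51251281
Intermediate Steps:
Y(J) = 2*J² (Y(J) = (J + J)*(J + J*0) = (2*J)*(J + 0) = (2*J)*J = 2*J²)
((14 + Y(6))² + (-623 - 1*(-386)))² = ((14 + 2*6²)² + (-623 - 1*(-386)))² = ((14 + 2*36)² + (-623 + 386))² = ((14 + 72)² - 237)² = (86² - 237)² = (7396 - 237)² = 7159² = 51251281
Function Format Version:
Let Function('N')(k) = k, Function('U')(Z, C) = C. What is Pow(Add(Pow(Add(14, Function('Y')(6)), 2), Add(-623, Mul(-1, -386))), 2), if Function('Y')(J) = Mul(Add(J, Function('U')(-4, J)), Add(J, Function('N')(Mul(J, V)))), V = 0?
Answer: 51251281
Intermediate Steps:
Function('Y')(J) = Mul(2, Pow(J, 2)) (Function('Y')(J) = Mul(Add(J, J), Add(J, Mul(J, 0))) = Mul(Mul(2, J), Add(J, 0)) = Mul(Mul(2, J), J) = Mul(2, Pow(J, 2)))
Pow(Add(Pow(Add(14, Function('Y')(6)), 2), Add(-623, Mul(-1, -386))), 2) = Pow(Add(Pow(Add(14, Mul(2, Pow(6, 2))), 2), Add(-623, Mul(-1, -386))), 2) = Pow(Add(Pow(Add(14, Mul(2, 36)), 2), Add(-623, 386)), 2) = Pow(Add(Pow(Add(14, 72), 2), -237), 2) = Pow(Add(Pow(86, 2), -237), 2) = Pow(Add(7396, -237), 2) = Pow(7159, 2) = 51251281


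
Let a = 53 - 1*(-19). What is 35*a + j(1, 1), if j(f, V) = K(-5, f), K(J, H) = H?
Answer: 2521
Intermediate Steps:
a = 72 (a = 53 + 19 = 72)
j(f, V) = f
35*a + j(1, 1) = 35*72 + 1 = 2520 + 1 = 2521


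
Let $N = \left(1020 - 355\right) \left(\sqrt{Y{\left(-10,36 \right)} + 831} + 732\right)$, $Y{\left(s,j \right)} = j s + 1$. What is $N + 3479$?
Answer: $490259 + 1330 \sqrt{118} \approx 5.0471 \cdot 10^{5}$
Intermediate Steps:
$Y{\left(s,j \right)} = 1 + j s$
$N = 486780 + 1330 \sqrt{118}$ ($N = \left(1020 - 355\right) \left(\sqrt{\left(1 + 36 \left(-10\right)\right) + 831} + 732\right) = \left(1020 + \left(-1131 + 776\right)\right) \left(\sqrt{\left(1 - 360\right) + 831} + 732\right) = \left(1020 - 355\right) \left(\sqrt{-359 + 831} + 732\right) = 665 \left(\sqrt{472} + 732\right) = 665 \left(2 \sqrt{118} + 732\right) = 665 \left(732 + 2 \sqrt{118}\right) = 486780 + 1330 \sqrt{118} \approx 5.0123 \cdot 10^{5}$)
$N + 3479 = \left(486780 + 1330 \sqrt{118}\right) + 3479 = 490259 + 1330 \sqrt{118}$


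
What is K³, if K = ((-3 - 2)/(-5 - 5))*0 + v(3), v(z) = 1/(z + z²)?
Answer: 1/1728 ≈ 0.00057870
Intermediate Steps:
K = 1/12 (K = ((-3 - 2)/(-5 - 5))*0 + 1/(3*(1 + 3)) = -5/(-10)*0 + (⅓)/4 = -5*(-⅒)*0 + (⅓)*(¼) = (½)*0 + 1/12 = 0 + 1/12 = 1/12 ≈ 0.083333)
K³ = (1/12)³ = 1/1728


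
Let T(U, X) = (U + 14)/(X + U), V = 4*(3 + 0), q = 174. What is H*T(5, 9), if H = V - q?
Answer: -1539/7 ≈ -219.86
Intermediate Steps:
V = 12 (V = 4*3 = 12)
T(U, X) = (14 + U)/(U + X)
H = -162 (H = 12 - 1*174 = 12 - 174 = -162)
H*T(5, 9) = -162*(14 + 5)/(5 + 9) = -162*19/14 = -1539/7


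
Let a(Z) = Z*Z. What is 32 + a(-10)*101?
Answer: 10132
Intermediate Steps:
a(Z) = Z**2
32 + a(-10)*101 = 32 + (-10)**2*101 = 32 + 100*101 = 32 + 10100 = 10132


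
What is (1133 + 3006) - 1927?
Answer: 2212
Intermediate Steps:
(1133 + 3006) - 1927 = 4139 - 1927 = 2212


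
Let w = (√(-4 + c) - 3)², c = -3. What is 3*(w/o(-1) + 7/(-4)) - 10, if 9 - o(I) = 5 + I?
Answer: -281/20 - 18*I*√7/5 ≈ -14.05 - 9.5247*I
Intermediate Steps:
o(I) = 4 - I (o(I) = 9 - (5 + I) = 9 + (-5 - I) = 4 - I)
w = (-3 + I*√7)² (w = (√(-4 - 3) - 3)² = (√(-7) - 3)² = (I*√7 - 3)² = (-3 + I*√7)² ≈ 2.0 - 15.875*I)
3*(w/o(-1) + 7/(-4)) - 10 = 3*((3 - I*√7)²/(4 - 1*(-1)) + 7/(-4)) - 10 = 3*((3 - I*√7)²/(4 + 1) + 7*(-¼)) - 10 = 3*((3 - I*√7)²/5 - 7/4) - 10 = 3*(-7/4 + (3 - I*√7)²/5) - 10 = (-21/4 + 3*(3 - I*√7)²/5) - 10 = -61/4 + 3*(3 - I*√7)²/5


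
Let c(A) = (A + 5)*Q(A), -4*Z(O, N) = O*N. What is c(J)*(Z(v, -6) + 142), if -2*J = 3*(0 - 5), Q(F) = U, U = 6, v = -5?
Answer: 20175/2 ≈ 10088.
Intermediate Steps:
Q(F) = 6
J = 15/2 (J = -3*(0 - 5)/2 = -3*(-5)/2 = -1/2*(-15) = 15/2 ≈ 7.5000)
Z(O, N) = -N*O/4 (Z(O, N) = -O*N/4 = -N*O/4)
c(A) = 30 + 6*A (c(A) = (A + 5)*6 = (5 + A)*6 = 30 + 6*A)
c(J)*(Z(v, -6) + 142) = (30 + 6*(15/2))*(-1/4*(-6)*(-5) + 142) = (30 + 45)*(-15/2 + 142) = 75*(269/2) = 20175/2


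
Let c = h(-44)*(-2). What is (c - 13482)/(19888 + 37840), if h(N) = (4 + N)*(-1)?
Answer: -6781/28864 ≈ -0.23493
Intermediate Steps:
h(N) = -4 - N
c = -80 (c = (-4 - 1*(-44))*(-2) = (-4 + 44)*(-2) = 40*(-2) = -80)
(c - 13482)/(19888 + 37840) = (-80 - 13482)/(19888 + 37840) = -13562/57728 = -13562*1/57728 = -6781/28864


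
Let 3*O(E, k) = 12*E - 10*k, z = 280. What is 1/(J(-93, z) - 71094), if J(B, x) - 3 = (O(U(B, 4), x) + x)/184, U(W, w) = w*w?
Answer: -69/4905500 ≈ -1.4066e-5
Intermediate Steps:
U(W, w) = w**2
O(E, k) = 4*E - 10*k/3 (O(E, k) = (12*E - 10*k)/3 = (-10*k + 12*E)/3 = 4*E - 10*k/3)
J(B, x) = 77/23 - 7*x/552 (J(B, x) = 3 + ((4*4**2 - 10*x/3) + x)/184 = 3 + ((4*16 - 10*x/3) + x)*(1/184) = 3 + ((64 - 10*x/3) + x)*(1/184) = 3 + (64 - 7*x/3)*(1/184) = 3 + (8/23 - 7*x/552) = 77/23 - 7*x/552)
1/(J(-93, z) - 71094) = 1/((77/23 - 7/552*280) - 71094) = 1/((77/23 - 245/69) - 71094) = 1/(-14/69 - 71094) = 1/(-4905500/69) = -69/4905500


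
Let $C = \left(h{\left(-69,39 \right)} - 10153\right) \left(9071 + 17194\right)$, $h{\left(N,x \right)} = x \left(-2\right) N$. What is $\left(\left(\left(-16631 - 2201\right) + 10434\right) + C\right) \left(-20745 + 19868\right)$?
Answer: $109904511301$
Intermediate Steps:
$h{\left(N,x \right)} = - 2 N x$ ($h{\left(N,x \right)} = - 2 x N = - 2 N x$)
$C = -125310315$ ($C = \left(\left(-2\right) \left(-69\right) 39 - 10153\right) \left(9071 + 17194\right) = \left(5382 - 10153\right) 26265 = \left(-4771\right) 26265 = -125310315$)
$\left(\left(\left(-16631 - 2201\right) + 10434\right) + C\right) \left(-20745 + 19868\right) = \left(\left(\left(-16631 - 2201\right) + 10434\right) - 125310315\right) \left(-20745 + 19868\right) = \left(\left(-18832 + 10434\right) - 125310315\right) \left(-877\right) = \left(-8398 - 125310315\right) \left(-877\right) = \left(-125318713\right) \left(-877\right) = 109904511301$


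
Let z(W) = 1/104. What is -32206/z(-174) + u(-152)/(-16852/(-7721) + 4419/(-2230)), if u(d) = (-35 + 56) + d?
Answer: -11594146429794/3460861 ≈ -3.3501e+6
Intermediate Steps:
u(d) = 21 + d
z(W) = 1/104
-32206/z(-174) + u(-152)/(-16852/(-7721) + 4419/(-2230)) = -32206/1/104 + (21 - 152)/(-16852/(-7721) + 4419/(-2230)) = -32206*104 - 131/(-16852*(-1/7721) + 4419*(-1/2230)) = -3349424 - 131/(16852/7721 - 4419/2230) = -3349424 - 131/3460861/17217830 = -3349424 - 131*17217830/3460861 = -3349424 - 2255535730/3460861 = -11594146429794/3460861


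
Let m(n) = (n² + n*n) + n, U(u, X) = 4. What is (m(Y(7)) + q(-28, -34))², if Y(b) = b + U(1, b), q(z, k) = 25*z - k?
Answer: 170569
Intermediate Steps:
q(z, k) = -k + 25*z
Y(b) = 4 + b (Y(b) = b + 4 = 4 + b)
m(n) = n + 2*n² (m(n) = (n² + n²) + n = 2*n² + n = n + 2*n²)
(m(Y(7)) + q(-28, -34))² = ((4 + 7)*(1 + 2*(4 + 7)) + (-1*(-34) + 25*(-28)))² = (11*(1 + 2*11) + (34 - 700))² = (11*(1 + 22) - 666)² = (11*23 - 666)² = (253 - 666)² = (-413)² = 170569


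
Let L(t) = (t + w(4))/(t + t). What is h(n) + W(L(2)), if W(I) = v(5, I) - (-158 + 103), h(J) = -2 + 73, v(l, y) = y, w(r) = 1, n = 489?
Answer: 507/4 ≈ 126.75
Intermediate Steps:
L(t) = (1 + t)/(2*t) (L(t) = (t + 1)/(t + t) = (1 + t)/((2*t)) = (1 + t)*(1/(2*t)) = (1 + t)/(2*t))
h(J) = 71
W(I) = 55 + I (W(I) = I - (-158 + 103) = I - 1*(-55) = I + 55 = 55 + I)
h(n) + W(L(2)) = 71 + (55 + (½)*(1 + 2)/2) = 71 + (55 + (½)*(½)*3) = 71 + (55 + ¾) = 71 + 223/4 = 507/4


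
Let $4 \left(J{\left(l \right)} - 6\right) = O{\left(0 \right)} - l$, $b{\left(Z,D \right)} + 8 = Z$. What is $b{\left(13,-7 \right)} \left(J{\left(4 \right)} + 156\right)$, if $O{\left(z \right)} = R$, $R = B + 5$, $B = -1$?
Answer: $810$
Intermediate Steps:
$R = 4$ ($R = -1 + 5 = 4$)
$b{\left(Z,D \right)} = -8 + Z$
$O{\left(z \right)} = 4$
$J{\left(l \right)} = 7 - \frac{l}{4}$ ($J{\left(l \right)} = 6 + \frac{4 - l}{4} = 6 - \left(-1 + \frac{l}{4}\right) = 7 - \frac{l}{4}$)
$b{\left(13,-7 \right)} \left(J{\left(4 \right)} + 156\right) = \left(-8 + 13\right) \left(\left(7 - 1\right) + 156\right) = 5 \left(\left(7 - 1\right) + 156\right) = 5 \left(6 + 156\right) = 5 \cdot 162 = 810$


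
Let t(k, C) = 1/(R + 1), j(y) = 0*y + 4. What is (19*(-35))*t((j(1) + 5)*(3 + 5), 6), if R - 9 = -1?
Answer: -665/9 ≈ -73.889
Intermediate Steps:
R = 8 (R = 9 - 1 = 8)
j(y) = 4 (j(y) = 0 + 4 = 4)
t(k, C) = 1/9 (t(k, C) = 1/(8 + 1) = 1/9)
(19*(-35))*t((j(1) + 5)*(3 + 5), 6) = (19*(-35))*(1/9) = -665*1/9 = -665/9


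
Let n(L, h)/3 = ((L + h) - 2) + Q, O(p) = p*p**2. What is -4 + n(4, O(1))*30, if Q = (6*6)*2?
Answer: 6746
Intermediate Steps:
O(p) = p**3
Q = 72 (Q = 36*2 = 72)
n(L, h) = 210 + 3*L + 3*h (n(L, h) = 3*(((L + h) - 2) + 72) = 3*((-2 + L + h) + 72) = 3*(70 + L + h) = 210 + 3*L + 3*h)
-4 + n(4, O(1))*30 = -4 + (210 + 3*4 + 3*1**3)*30 = -4 + (210 + 12 + 3*1)*30 = -4 + (210 + 12 + 3)*30 = -4 + 225*30 = -4 + 6750 = 6746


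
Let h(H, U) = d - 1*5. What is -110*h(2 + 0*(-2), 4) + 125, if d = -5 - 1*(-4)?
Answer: 785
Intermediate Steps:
d = -1 (d = -5 + 4 = -1)
h(H, U) = -6 (h(H, U) = -1 - 1*5 = -1 - 5 = -6)
-110*h(2 + 0*(-2), 4) + 125 = -110*(-6) + 125 = 660 + 125 = 785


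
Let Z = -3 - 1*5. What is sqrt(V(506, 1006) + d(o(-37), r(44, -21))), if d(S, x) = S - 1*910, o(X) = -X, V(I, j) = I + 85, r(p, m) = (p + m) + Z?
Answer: I*sqrt(282) ≈ 16.793*I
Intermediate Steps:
Z = -8 (Z = -3 - 5 = -8)
r(p, m) = -8 + m + p (r(p, m) = (p + m) - 8 = (m + p) - 8 = -8 + m + p)
V(I, j) = 85 + I
d(S, x) = -910 + S (d(S, x) = S - 910 = -910 + S)
sqrt(V(506, 1006) + d(o(-37), r(44, -21))) = sqrt((85 + 506) + (-910 - 1*(-37))) = sqrt(591 + (-910 + 37)) = sqrt(591 - 873) = sqrt(-282) = I*sqrt(282)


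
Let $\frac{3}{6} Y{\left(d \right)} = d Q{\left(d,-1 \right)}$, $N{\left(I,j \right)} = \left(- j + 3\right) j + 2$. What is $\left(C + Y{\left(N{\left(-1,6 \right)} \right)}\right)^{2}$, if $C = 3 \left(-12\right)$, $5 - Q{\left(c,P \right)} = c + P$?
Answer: $547600$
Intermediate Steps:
$Q{\left(c,P \right)} = 5 - P - c$ ($Q{\left(c,P \right)} = 5 - \left(c + P\right) = 5 - \left(P + c\right) = 5 - P - c$)
$N{\left(I,j \right)} = 2 + j \left(3 - j\right)$ ($N{\left(I,j \right)} = \left(3 - j\right) j + 2 = j \left(3 - j\right) + 2 = 2 + j \left(3 - j\right)$)
$C = -36$
$Y{\left(d \right)} = 2 d \left(6 - d\right)$ ($Y{\left(d \right)} = 2 d \left(5 - -1 - d\right) = 2 d \left(5 + 1 - d\right) = 2 d \left(6 - d\right)$)
$\left(C + Y{\left(N{\left(-1,6 \right)} \right)}\right)^{2} = \left(-36 + 2 \left(2 - 6^{2} + 3 \cdot 6\right) \left(6 - \left(2 - 6^{2} + 3 \cdot 6\right)\right)\right)^{2} = \left(-36 + 2 \left(2 - 36 + 18\right) \left(6 - \left(2 - 36 + 18\right)\right)\right)^{2} = \left(-36 + 2 \left(-16\right) \left(6 - -16\right)\right)^{2} = \left(-36 + 2 \left(-16\right) \left(6 + 16\right)\right)^{2} = \left(-36 + 2 \left(-16\right) 22\right)^{2} = \left(-36 - 704\right)^{2} = \left(-740\right)^{2} = 547600$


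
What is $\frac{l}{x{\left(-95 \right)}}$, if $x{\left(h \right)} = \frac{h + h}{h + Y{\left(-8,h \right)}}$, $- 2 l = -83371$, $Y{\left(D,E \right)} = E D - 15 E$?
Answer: $- \frac{917081}{2} \approx -4.5854 \cdot 10^{5}$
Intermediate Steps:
$Y{\left(D,E \right)} = - 15 E + D E$ ($Y{\left(D,E \right)} = D E - 15 E = - 15 E + D E$)
$l = \frac{83371}{2}$ ($l = \left(- \frac{1}{2}\right) \left(-83371\right) = \frac{83371}{2} \approx 41686.0$)
$x{\left(h \right)} = - \frac{1}{11}$ ($x{\left(h \right)} = \frac{h + h}{h + h \left(-15 - 8\right)} = \frac{2 h}{h + h \left(-23\right)} = \frac{2 h}{h - 23 h} = \frac{2 h}{\left(-22\right) h} = 2 h \left(- \frac{1}{22 h}\right) = - \frac{1}{11}$)
$\frac{l}{x{\left(-95 \right)}} = \frac{83371}{2 \left(- \frac{1}{11}\right)} = \frac{83371}{2} \left(-11\right) = - \frac{917081}{2}$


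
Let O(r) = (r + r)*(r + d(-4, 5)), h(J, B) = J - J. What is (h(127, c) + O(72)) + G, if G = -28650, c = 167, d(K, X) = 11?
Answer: -16698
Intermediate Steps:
h(J, B) = 0
O(r) = 2*r*(11 + r) (O(r) = (r + r)*(r + 11) = (2*r)*(11 + r) = 2*r*(11 + r))
(h(127, c) + O(72)) + G = (0 + 2*72*(11 + 72)) - 28650 = (0 + 2*72*83) - 28650 = (0 + 11952) - 28650 = 11952 - 28650 = -16698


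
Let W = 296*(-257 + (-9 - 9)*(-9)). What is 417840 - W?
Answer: 445960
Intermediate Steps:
W = -28120 (W = 296*(-257 - 18*(-9)) = 296*(-257 + 162) = 296*(-95) = -28120)
417840 - W = 417840 - 1*(-28120) = 417840 + 28120 = 445960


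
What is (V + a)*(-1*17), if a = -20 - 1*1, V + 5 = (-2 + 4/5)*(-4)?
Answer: 1802/5 ≈ 360.40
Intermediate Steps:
V = -1/5 (V = -5 + (-2 + 4/5)*(-4) = -5 - 6/5*(-4) = -5 + 24/5 = -1/5 ≈ -0.20000)
a = -21 (a = -20 - 1 = -21)
(V + a)*(-1*17) = (-1/5 - 21)*(-1*17) = -106/5*(-17) = 1802/5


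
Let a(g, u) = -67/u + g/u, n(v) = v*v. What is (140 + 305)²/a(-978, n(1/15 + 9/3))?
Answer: -16760836/9405 ≈ -1782.1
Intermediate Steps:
n(v) = v²
(140 + 305)²/a(-978, n(1/15 + 9/3)) = (140 + 305)²/(((-67 - 978)/((1/15 + 9/3)²))) = 445²/((-1045/(1*(1/15) + 9*(⅓))²)) = 198025/((-1045/(1/15 + 3)²)) = 198025/((-1045/(46/15)²)) = 198025/((-1045/(2116/225))) = 198025/(((225/2116)*(-1045))) = 198025/(-235125/2116) = 198025*(-2116/235125) = -16760836/9405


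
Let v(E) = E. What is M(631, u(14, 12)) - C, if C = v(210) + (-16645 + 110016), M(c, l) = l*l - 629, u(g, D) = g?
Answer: -94014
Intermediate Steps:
M(c, l) = -629 + l² (M(c, l) = l² - 629 = -629 + l²)
C = 93581 (C = 210 + (-16645 + 110016) = 210 + 93371 = 93581)
M(631, u(14, 12)) - C = (-629 + 14²) - 1*93581 = (-629 + 196) - 93581 = -433 - 93581 = -94014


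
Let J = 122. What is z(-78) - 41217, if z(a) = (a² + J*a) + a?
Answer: -44727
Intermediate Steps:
z(a) = a² + 123*a (z(a) = (a² + 122*a) + a = a² + 123*a)
z(-78) - 41217 = -78*(123 - 78) - 41217 = -78*45 - 41217 = -3510 - 41217 = -44727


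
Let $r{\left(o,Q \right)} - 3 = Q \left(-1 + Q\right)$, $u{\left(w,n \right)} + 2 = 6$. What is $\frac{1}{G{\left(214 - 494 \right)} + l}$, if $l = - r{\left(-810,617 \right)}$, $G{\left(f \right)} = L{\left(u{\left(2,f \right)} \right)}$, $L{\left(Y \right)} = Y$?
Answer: $- \frac{1}{380071} \approx -2.6311 \cdot 10^{-6}$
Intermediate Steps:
$u{\left(w,n \right)} = 4$ ($u{\left(w,n \right)} = -2 + 6 = 4$)
$G{\left(f \right)} = 4$
$r{\left(o,Q \right)} = 3 + Q \left(-1 + Q\right)$
$l = -380075$ ($l = - (3 + 617^{2} - 617) = - (3 + 380689 - 617) = \left(-1\right) 380075 = -380075$)
$\frac{1}{G{\left(214 - 494 \right)} + l} = \frac{1}{4 - 380075} = \frac{1}{-380071} = - \frac{1}{380071}$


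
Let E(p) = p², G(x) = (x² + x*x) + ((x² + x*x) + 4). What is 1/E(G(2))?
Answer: 1/400 ≈ 0.0025000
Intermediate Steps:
G(x) = 4 + 4*x² (G(x) = (x² + x²) + ((x² + x²) + 4) = 2*x² + (2*x² + 4) = 2*x² + (4 + 2*x²) = 4 + 4*x²)
1/E(G(2)) = 1/((4 + 4*2²)²) = 1/((4 + 4*4)²) = 1/((4 + 16)²) = 1/(20²) = 1/400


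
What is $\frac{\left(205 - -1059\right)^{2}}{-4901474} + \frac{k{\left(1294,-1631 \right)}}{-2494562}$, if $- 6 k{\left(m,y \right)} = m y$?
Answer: $- \frac{1223497852591}{2620078025226} \approx -0.46697$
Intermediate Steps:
$k{\left(m,y \right)} = - \frac{m y}{6}$
$\frac{\left(205 - -1059\right)^{2}}{-4901474} + \frac{k{\left(1294,-1631 \right)}}{-2494562} = \frac{\left(205 - -1059\right)^{2}}{-4901474} + \frac{\left(- \frac{1}{6}\right) 1294 \left(-1631\right)}{-2494562} = \left(205 + 1059\right)^{2} \left(- \frac{1}{4901474}\right) + \frac{1055257}{3} \left(- \frac{1}{2494562}\right) = 1264^{2} \left(- \frac{1}{4901474}\right) - \frac{150751}{1069098} = 1597696 \left(- \frac{1}{4901474}\right) - \frac{150751}{1069098} = - \frac{798848}{2450737} - \frac{150751}{1069098} = - \frac{1223497852591}{2620078025226}$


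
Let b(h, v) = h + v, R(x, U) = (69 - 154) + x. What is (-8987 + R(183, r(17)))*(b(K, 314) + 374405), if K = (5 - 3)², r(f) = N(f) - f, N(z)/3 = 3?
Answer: -3330912747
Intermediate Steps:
N(z) = 9 (N(z) = 3*3 = 9)
r(f) = 9 - f
R(x, U) = -85 + x
K = 4 (K = 2² = 4)
(-8987 + R(183, r(17)))*(b(K, 314) + 374405) = (-8987 + (-85 + 183))*((4 + 314) + 374405) = (-8987 + 98)*(318 + 374405) = -8889*374723 = -3330912747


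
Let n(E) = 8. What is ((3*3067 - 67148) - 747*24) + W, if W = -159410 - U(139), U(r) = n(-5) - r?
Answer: -235154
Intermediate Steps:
U(r) = 8 - r
W = -159279 (W = -159410 - (8 - 1*139) = -159410 - (8 - 139) = -159410 - 1*(-131) = -159410 + 131 = -159279)
((3*3067 - 67148) - 747*24) + W = ((3*3067 - 67148) - 747*24) - 159279 = ((9201 - 67148) - 17928) - 159279 = (-57947 - 17928) - 159279 = -75875 - 159279 = -235154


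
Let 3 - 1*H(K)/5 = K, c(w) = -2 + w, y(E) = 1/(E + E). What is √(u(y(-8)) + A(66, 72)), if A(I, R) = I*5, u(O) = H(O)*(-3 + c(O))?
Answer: √64635/16 ≈ 15.890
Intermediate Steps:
y(E) = 1/(2*E)
H(K) = 15 - 5*K
u(O) = (-5 + O)*(15 - 5*O) (u(O) = (15 - 5*O)*(-3 + (-2 + O)) = (15 - 5*O)*(-5 + O) = (-5 + O)*(15 - 5*O))
A(I, R) = 5*I
√(u(y(-8)) + A(66, 72)) = √(-5*(-5 + (½)/(-8))*(-3 + (½)/(-8)) + 5*66) = √(-5*(-5 + (½)*(-⅛))*(-3 + (½)*(-⅛)) + 330) = √(-5*(-5 - 1/16)*(-3 - 1/16) + 330) = √(-5*(-81/16)*(-49/16) + 330) = √(-19845/256 + 330) = √(64635/256) = √64635/16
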